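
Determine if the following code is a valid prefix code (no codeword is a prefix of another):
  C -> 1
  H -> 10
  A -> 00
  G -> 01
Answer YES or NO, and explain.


Checking each pair (does one codeword prefix another?):
  C='1' vs H='10': prefix -- VIOLATION

NO -- this is NOT a valid prefix code. C (1) is a prefix of H (10).


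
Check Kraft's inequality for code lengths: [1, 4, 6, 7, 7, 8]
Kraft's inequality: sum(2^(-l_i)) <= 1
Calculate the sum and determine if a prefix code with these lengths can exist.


Sum = 2^(-1) + 2^(-4) + 2^(-6) + 2^(-7) + 2^(-7) + 2^(-8)
    = 0.5 + 0.0625 + 0.015625 + 0.0078125 + 0.0078125 + 0.00390625
    = 153/256 = 0.59765625
Since 0.59765625 <= 1, Kraft's inequality IS satisfied.
A prefix code with these lengths CAN exist.

Kraft sum = 0.59765625. Satisfied.


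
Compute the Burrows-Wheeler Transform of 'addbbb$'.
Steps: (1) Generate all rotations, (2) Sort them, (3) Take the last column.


Rotations (sorted):
  0: $addbbb -> last char: b
  1: addbbb$ -> last char: $
  2: b$addbb -> last char: b
  3: bb$addb -> last char: b
  4: bbb$add -> last char: d
  5: dbbb$ad -> last char: d
  6: ddbbb$a -> last char: a


BWT = b$bbdda


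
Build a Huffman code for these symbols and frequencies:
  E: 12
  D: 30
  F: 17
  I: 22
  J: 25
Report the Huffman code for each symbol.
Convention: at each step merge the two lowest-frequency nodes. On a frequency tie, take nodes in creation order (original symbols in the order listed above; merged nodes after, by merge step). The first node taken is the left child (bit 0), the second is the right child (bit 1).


Huffman tree construction:
Step 1: Merge E(12) + F(17) = 29
Step 2: Merge I(22) + J(25) = 47
Step 3: Merge (E+F)(29) + D(30) = 59
Step 4: Merge (I+J)(47) + ((E+F)+D)(59) = 106
Read each symbol's code off the tree from the root (left child = 0, right child = 1).

Codes:
  E: 100 (length 3)
  D: 11 (length 2)
  F: 101 (length 3)
  I: 00 (length 2)
  J: 01 (length 2)
Average code length: 241/106 = 2.2736 bits/symbol


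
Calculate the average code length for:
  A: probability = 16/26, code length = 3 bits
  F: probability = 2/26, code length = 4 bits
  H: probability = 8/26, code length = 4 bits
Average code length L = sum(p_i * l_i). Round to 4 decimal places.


Weighted contributions p_i * l_i:
  A: (16/26) * 3 = 48/26
  F: (2/26) * 4 = 8/26
  H: (8/26) * 4 = 32/26
Sum = (48 + 8 + 32)/26 = 88/26

L = 88/26 = 3.3846 bits/symbol


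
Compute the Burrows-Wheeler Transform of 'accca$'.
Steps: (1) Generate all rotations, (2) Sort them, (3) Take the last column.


Rotations (sorted):
  0: $accca -> last char: a
  1: a$accc -> last char: c
  2: accca$ -> last char: $
  3: ca$acc -> last char: c
  4: cca$ac -> last char: c
  5: ccca$a -> last char: a


BWT = ac$cca


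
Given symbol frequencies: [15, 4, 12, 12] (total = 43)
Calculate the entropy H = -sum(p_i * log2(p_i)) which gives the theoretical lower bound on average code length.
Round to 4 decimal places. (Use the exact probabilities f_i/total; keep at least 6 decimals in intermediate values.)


Per-symbol terms -p_i * log2(p_i) with p_i = f_i/43:
  p = 15/43 = 0.348837: log2(p) = -1.519374, -p*log2(p) = 0.530014
  p = 4/43 = 0.093023: log2(p) = -3.426265, -p*log2(p) = 0.318722
  p = 12/43 = 0.279070: log2(p) = -1.841302, -p*log2(p) = 0.513852
  p = 12/43 = 0.279070: log2(p) = -1.841302, -p*log2(p) = 0.513852
H = 0.530014 + 0.318722 + 0.513852 + 0.513852 = 1.876440

H = 1.8764 bits/symbol


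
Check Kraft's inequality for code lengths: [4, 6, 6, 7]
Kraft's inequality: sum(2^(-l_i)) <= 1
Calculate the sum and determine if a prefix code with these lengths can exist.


Sum = 2^(-4) + 2^(-6) + 2^(-6) + 2^(-7)
    = 0.0625 + 0.015625 + 0.015625 + 0.0078125
    = 13/128 = 0.1015625
Since 0.1015625 <= 1, Kraft's inequality IS satisfied.
A prefix code with these lengths CAN exist.

Kraft sum = 0.1015625. Satisfied.


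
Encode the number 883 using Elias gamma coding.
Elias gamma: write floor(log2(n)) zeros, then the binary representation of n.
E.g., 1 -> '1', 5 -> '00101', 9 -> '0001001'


num_bits = floor(log2(883)) + 1 = 10
leading_zeros = num_bits - 1 = 9
binary(883) = 1101110011

Elias gamma(883) = '000000000' + '1101110011' = 0000000001101110011 (19 bits)


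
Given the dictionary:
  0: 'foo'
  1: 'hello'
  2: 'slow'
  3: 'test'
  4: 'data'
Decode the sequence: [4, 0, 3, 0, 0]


Look up each index in the dictionary:
  4 -> 'data'
  0 -> 'foo'
  3 -> 'test'
  0 -> 'foo'
  0 -> 'foo'

Decoded: "data foo test foo foo"


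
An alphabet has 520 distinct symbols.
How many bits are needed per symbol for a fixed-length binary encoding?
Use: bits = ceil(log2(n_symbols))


log2(520) = 9.0224
Bracket: 2^9 = 512 < 520 <= 2^10 = 1024
So ceil(log2(520)) = 10

bits = ceil(log2(520)) = ceil(9.0224) = 10 bits


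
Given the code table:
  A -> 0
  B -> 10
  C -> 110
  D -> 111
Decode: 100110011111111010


Decoding:
10 -> B
0 -> A
110 -> C
0 -> A
111 -> D
111 -> D
110 -> C
10 -> B


Result: BACADDCB


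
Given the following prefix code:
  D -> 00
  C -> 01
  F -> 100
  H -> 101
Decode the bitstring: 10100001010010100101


Decoding step by step:
Bits 101 -> H
Bits 00 -> D
Bits 00 -> D
Bits 101 -> H
Bits 00 -> D
Bits 101 -> H
Bits 00 -> D
Bits 101 -> H


Decoded message: HDDHDHDH


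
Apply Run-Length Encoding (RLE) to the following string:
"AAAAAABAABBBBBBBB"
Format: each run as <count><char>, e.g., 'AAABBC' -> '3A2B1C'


Scanning runs left to right:
  i=0: run of 'A' x 6 -> '6A'
  i=6: run of 'B' x 1 -> '1B'
  i=7: run of 'A' x 2 -> '2A'
  i=9: run of 'B' x 8 -> '8B'

RLE = 6A1B2A8B


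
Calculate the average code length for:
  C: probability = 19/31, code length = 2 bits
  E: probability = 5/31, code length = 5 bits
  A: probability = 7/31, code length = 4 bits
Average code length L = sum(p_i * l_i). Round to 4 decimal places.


Weighted contributions p_i * l_i:
  C: (19/31) * 2 = 38/31
  E: (5/31) * 5 = 25/31
  A: (7/31) * 4 = 28/31
Sum = (38 + 25 + 28)/31 = 91/31

L = 91/31 = 2.9355 bits/symbol


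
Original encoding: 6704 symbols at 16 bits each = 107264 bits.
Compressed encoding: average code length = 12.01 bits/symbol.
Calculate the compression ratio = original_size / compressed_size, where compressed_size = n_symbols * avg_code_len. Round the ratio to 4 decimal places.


original_size = n_symbols * orig_bits = 6704 * 16 = 107264 bits
compressed_size = n_symbols * avg_code_len = 6704 * 12.01 = 80515.04 bits
ratio = original_size / compressed_size = 107264 / 80515.04 = 1.3322

Compression ratio = 1.3322


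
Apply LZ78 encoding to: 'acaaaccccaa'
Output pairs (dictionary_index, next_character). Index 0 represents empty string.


LZ78 encoding steps:
Dictionary: {0: ''}
Step 1: w='' (idx 0), next='a' -> output (0, 'a'), add 'a' as idx 1
Step 2: w='' (idx 0), next='c' -> output (0, 'c'), add 'c' as idx 2
Step 3: w='a' (idx 1), next='a' -> output (1, 'a'), add 'aa' as idx 3
Step 4: w='a' (idx 1), next='c' -> output (1, 'c'), add 'ac' as idx 4
Step 5: w='c' (idx 2), next='c' -> output (2, 'c'), add 'cc' as idx 5
Step 6: w='c' (idx 2), next='a' -> output (2, 'a'), add 'ca' as idx 6
Step 7: w='a' (idx 1), end of input -> output (1, '')


Encoded: [(0, 'a'), (0, 'c'), (1, 'a'), (1, 'c'), (2, 'c'), (2, 'a'), (1, '')]


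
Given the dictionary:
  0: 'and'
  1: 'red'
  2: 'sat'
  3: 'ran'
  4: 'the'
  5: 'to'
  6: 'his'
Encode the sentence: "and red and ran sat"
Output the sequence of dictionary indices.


Look up each word in the dictionary:
  'and' -> 0
  'red' -> 1
  'and' -> 0
  'ran' -> 3
  'sat' -> 2

Encoded: [0, 1, 0, 3, 2]


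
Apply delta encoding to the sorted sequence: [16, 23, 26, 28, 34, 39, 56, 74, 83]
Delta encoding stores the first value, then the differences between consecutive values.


First value: 16
Deltas:
  23 - 16 = 7
  26 - 23 = 3
  28 - 26 = 2
  34 - 28 = 6
  39 - 34 = 5
  56 - 39 = 17
  74 - 56 = 18
  83 - 74 = 9


Delta encoded: [16, 7, 3, 2, 6, 5, 17, 18, 9]


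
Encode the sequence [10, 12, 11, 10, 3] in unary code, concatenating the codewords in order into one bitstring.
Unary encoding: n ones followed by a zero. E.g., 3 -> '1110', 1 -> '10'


Encode each number as n ones followed by a terminating 0:
  10 -> 11111111110 (11 bits)
  12 -> 1111111111110 (13 bits)
  11 -> 111111111110 (12 bits)
  10 -> 11111111110 (11 bits)
  3 -> 1110 (4 bits)
Total length = 11 + 13 + 12 + 11 + 4 = 51 bits.

Unary([10, 12, 11, 10, 3]) = 111111111101111111111110111111111110111111111101110 (51 bits)


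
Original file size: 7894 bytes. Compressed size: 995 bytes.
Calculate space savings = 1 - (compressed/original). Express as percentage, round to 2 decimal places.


ratio = compressed/original = 995/7894 = 0.126045
savings = 1 - ratio = 1 - 0.126045 = 0.873955
as a percentage: 0.873955 * 100 = 87.4%

Space savings = 1 - 995/7894 = 87.4%


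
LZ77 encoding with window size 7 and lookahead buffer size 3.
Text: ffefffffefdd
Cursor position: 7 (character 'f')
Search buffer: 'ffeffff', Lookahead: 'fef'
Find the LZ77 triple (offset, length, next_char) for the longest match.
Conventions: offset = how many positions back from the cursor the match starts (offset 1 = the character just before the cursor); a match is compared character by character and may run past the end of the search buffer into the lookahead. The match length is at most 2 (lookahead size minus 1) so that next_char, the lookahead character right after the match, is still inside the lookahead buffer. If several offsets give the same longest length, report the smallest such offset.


Try each offset into the search buffer:
  offset=1 (pos 6, char 'f'): match length 1
  offset=2 (pos 5, char 'f'): match length 1
  offset=3 (pos 4, char 'f'): match length 1
  offset=4 (pos 3, char 'f'): match length 1
  offset=5 (pos 2, char 'e'): match length 0
  offset=6 (pos 1, char 'f'): match length 2
  offset=7 (pos 0, char 'f'): match length 1
Longest match has length 2 at offset 6.
next_char = character at position 7 + 2 = 9 -> 'f'

Best match: offset=6, length=2 (matching 'fe' starting at position 1)
LZ77 triple: (6, 2, 'f')


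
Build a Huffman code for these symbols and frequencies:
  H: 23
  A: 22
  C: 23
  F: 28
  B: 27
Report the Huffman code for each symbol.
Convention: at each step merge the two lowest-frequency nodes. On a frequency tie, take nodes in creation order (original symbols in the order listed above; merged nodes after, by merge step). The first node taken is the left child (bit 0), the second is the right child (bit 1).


Huffman tree construction:
Step 1: Merge A(22) + H(23) = 45
Step 2: Merge C(23) + B(27) = 50
Step 3: Merge F(28) + (A+H)(45) = 73
Step 4: Merge (C+B)(50) + (F+(A+H))(73) = 123
Read each symbol's code off the tree from the root (left child = 0, right child = 1).

Codes:
  H: 111 (length 3)
  A: 110 (length 3)
  C: 00 (length 2)
  F: 10 (length 2)
  B: 01 (length 2)
Average code length: 291/123 = 2.3659 bits/symbol


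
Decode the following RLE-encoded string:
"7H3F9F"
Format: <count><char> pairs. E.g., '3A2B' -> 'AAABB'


Expanding each <count><char> pair:
  7H -> 'HHHHHHH'
  3F -> 'FFF'
  9F -> 'FFFFFFFFF'

Decoded = HHHHHHHFFFFFFFFFFFF


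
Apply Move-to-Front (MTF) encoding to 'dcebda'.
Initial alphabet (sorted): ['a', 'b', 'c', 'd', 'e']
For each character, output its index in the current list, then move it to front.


MTF encoding:
'd': index 3 in ['a', 'b', 'c', 'd', 'e'] -> ['d', 'a', 'b', 'c', 'e']
'c': index 3 in ['d', 'a', 'b', 'c', 'e'] -> ['c', 'd', 'a', 'b', 'e']
'e': index 4 in ['c', 'd', 'a', 'b', 'e'] -> ['e', 'c', 'd', 'a', 'b']
'b': index 4 in ['e', 'c', 'd', 'a', 'b'] -> ['b', 'e', 'c', 'd', 'a']
'd': index 3 in ['b', 'e', 'c', 'd', 'a'] -> ['d', 'b', 'e', 'c', 'a']
'a': index 4 in ['d', 'b', 'e', 'c', 'a'] -> ['a', 'd', 'b', 'e', 'c']


Output: [3, 3, 4, 4, 3, 4]


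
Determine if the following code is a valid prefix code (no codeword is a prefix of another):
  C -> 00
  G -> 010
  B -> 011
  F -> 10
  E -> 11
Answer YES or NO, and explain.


Checking each pair (does one codeword prefix another?):
  C='00' vs G='010': no prefix
  C='00' vs B='011': no prefix
  C='00' vs F='10': no prefix
  C='00' vs E='11': no prefix
  G='010' vs C='00': no prefix
  G='010' vs B='011': no prefix
  G='010' vs F='10': no prefix
  G='010' vs E='11': no prefix
  B='011' vs C='00': no prefix
  B='011' vs G='010': no prefix
  B='011' vs F='10': no prefix
  B='011' vs E='11': no prefix
  F='10' vs C='00': no prefix
  F='10' vs G='010': no prefix
  F='10' vs B='011': no prefix
  F='10' vs E='11': no prefix
  E='11' vs C='00': no prefix
  E='11' vs G='010': no prefix
  E='11' vs B='011': no prefix
  E='11' vs F='10': no prefix
No violation found over all pairs.

YES -- this is a valid prefix code. No codeword is a prefix of any other codeword.


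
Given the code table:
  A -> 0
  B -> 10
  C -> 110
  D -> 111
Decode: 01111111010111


Decoding:
0 -> A
111 -> D
111 -> D
10 -> B
10 -> B
111 -> D


Result: ADDBBD


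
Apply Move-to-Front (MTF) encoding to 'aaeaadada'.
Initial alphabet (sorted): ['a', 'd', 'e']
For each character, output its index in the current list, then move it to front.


MTF encoding:
'a': index 0 in ['a', 'd', 'e'] -> ['a', 'd', 'e']
'a': index 0 in ['a', 'd', 'e'] -> ['a', 'd', 'e']
'e': index 2 in ['a', 'd', 'e'] -> ['e', 'a', 'd']
'a': index 1 in ['e', 'a', 'd'] -> ['a', 'e', 'd']
'a': index 0 in ['a', 'e', 'd'] -> ['a', 'e', 'd']
'd': index 2 in ['a', 'e', 'd'] -> ['d', 'a', 'e']
'a': index 1 in ['d', 'a', 'e'] -> ['a', 'd', 'e']
'd': index 1 in ['a', 'd', 'e'] -> ['d', 'a', 'e']
'a': index 1 in ['d', 'a', 'e'] -> ['a', 'd', 'e']


Output: [0, 0, 2, 1, 0, 2, 1, 1, 1]


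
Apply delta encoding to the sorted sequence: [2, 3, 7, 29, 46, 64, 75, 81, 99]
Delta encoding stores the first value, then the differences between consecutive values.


First value: 2
Deltas:
  3 - 2 = 1
  7 - 3 = 4
  29 - 7 = 22
  46 - 29 = 17
  64 - 46 = 18
  75 - 64 = 11
  81 - 75 = 6
  99 - 81 = 18


Delta encoded: [2, 1, 4, 22, 17, 18, 11, 6, 18]


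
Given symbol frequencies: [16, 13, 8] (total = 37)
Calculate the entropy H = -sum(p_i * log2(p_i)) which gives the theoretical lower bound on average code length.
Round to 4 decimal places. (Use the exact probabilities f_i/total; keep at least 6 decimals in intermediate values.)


Per-symbol terms -p_i * log2(p_i) with p_i = f_i/37:
  p = 16/37 = 0.432432: log2(p) = -1.209453, -p*log2(p) = 0.523007
  p = 13/37 = 0.351351: log2(p) = -1.509014, -p*log2(p) = 0.530194
  p = 8/37 = 0.216216: log2(p) = -2.209453, -p*log2(p) = 0.477720
H = 0.523007 + 0.530194 + 0.477720 = 1.530921

H = 1.5309 bits/symbol


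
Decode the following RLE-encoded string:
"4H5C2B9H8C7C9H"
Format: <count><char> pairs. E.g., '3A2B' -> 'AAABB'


Expanding each <count><char> pair:
  4H -> 'HHHH'
  5C -> 'CCCCC'
  2B -> 'BB'
  9H -> 'HHHHHHHHH'
  8C -> 'CCCCCCCC'
  7C -> 'CCCCCCC'
  9H -> 'HHHHHHHHH'

Decoded = HHHHCCCCCBBHHHHHHHHHCCCCCCCCCCCCCCCHHHHHHHHH


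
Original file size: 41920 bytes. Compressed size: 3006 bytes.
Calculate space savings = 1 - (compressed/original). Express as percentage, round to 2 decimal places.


ratio = compressed/original = 3006/41920 = 0.071708
savings = 1 - ratio = 1 - 0.071708 = 0.928292
as a percentage: 0.928292 * 100 = 92.83%

Space savings = 1 - 3006/41920 = 92.83%


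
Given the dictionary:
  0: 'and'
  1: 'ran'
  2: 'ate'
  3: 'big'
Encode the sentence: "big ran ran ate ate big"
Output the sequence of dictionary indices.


Look up each word in the dictionary:
  'big' -> 3
  'ran' -> 1
  'ran' -> 1
  'ate' -> 2
  'ate' -> 2
  'big' -> 3

Encoded: [3, 1, 1, 2, 2, 3]


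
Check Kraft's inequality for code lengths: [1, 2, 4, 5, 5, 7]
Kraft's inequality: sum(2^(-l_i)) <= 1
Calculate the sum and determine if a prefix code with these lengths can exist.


Sum = 2^(-1) + 2^(-2) + 2^(-4) + 2^(-5) + 2^(-5) + 2^(-7)
    = 0.5 + 0.25 + 0.0625 + 0.03125 + 0.03125 + 0.0078125
    = 113/128 = 0.8828125
Since 0.8828125 <= 1, Kraft's inequality IS satisfied.
A prefix code with these lengths CAN exist.

Kraft sum = 0.8828125. Satisfied.


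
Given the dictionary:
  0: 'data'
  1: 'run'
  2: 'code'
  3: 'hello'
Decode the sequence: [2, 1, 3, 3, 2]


Look up each index in the dictionary:
  2 -> 'code'
  1 -> 'run'
  3 -> 'hello'
  3 -> 'hello'
  2 -> 'code'

Decoded: "code run hello hello code"


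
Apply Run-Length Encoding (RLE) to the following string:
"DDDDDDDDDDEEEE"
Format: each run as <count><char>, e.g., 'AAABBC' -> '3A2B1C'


Scanning runs left to right:
  i=0: run of 'D' x 10 -> '10D'
  i=10: run of 'E' x 4 -> '4E'

RLE = 10D4E


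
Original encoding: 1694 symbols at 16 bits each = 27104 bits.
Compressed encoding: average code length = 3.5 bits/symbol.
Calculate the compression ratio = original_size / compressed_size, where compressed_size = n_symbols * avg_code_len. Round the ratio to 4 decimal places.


original_size = n_symbols * orig_bits = 1694 * 16 = 27104 bits
compressed_size = n_symbols * avg_code_len = 1694 * 3.5 = 5929.0 bits
ratio = original_size / compressed_size = 27104 / 5929.0 = 4.5714

Compression ratio = 4.5714


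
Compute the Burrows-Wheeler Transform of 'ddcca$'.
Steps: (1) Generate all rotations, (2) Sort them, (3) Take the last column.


Rotations (sorted):
  0: $ddcca -> last char: a
  1: a$ddcc -> last char: c
  2: ca$ddc -> last char: c
  3: cca$dd -> last char: d
  4: dcca$d -> last char: d
  5: ddcca$ -> last char: $


BWT = accdd$


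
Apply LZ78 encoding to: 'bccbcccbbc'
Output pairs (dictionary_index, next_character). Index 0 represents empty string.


LZ78 encoding steps:
Dictionary: {0: ''}
Step 1: w='' (idx 0), next='b' -> output (0, 'b'), add 'b' as idx 1
Step 2: w='' (idx 0), next='c' -> output (0, 'c'), add 'c' as idx 2
Step 3: w='c' (idx 2), next='b' -> output (2, 'b'), add 'cb' as idx 3
Step 4: w='c' (idx 2), next='c' -> output (2, 'c'), add 'cc' as idx 4
Step 5: w='cb' (idx 3), next='b' -> output (3, 'b'), add 'cbb' as idx 5
Step 6: w='c' (idx 2), end of input -> output (2, '')


Encoded: [(0, 'b'), (0, 'c'), (2, 'b'), (2, 'c'), (3, 'b'), (2, '')]


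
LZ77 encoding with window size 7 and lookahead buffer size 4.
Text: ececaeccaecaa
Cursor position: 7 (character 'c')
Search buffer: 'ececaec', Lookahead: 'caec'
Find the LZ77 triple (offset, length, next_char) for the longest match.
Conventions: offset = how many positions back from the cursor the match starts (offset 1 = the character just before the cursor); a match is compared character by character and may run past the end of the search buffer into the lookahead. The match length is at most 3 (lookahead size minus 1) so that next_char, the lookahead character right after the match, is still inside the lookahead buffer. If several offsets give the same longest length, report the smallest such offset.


Try each offset into the search buffer:
  offset=1 (pos 6, char 'c'): match length 1
  offset=2 (pos 5, char 'e'): match length 0
  offset=3 (pos 4, char 'a'): match length 0
  offset=4 (pos 3, char 'c'): match length 3
  offset=5 (pos 2, char 'e'): match length 0
  offset=6 (pos 1, char 'c'): match length 1
  offset=7 (pos 0, char 'e'): match length 0
Longest match has length 3 at offset 4.
next_char = character at position 7 + 3 = 10 -> 'c'

Best match: offset=4, length=3 (matching 'cae' starting at position 3)
LZ77 triple: (4, 3, 'c')


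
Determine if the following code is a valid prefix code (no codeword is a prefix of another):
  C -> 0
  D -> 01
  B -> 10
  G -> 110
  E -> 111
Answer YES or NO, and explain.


Checking each pair (does one codeword prefix another?):
  C='0' vs D='01': prefix -- VIOLATION

NO -- this is NOT a valid prefix code. C (0) is a prefix of D (01).


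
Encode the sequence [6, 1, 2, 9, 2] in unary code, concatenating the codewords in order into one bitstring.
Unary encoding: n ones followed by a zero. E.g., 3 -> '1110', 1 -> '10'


Encode each number as n ones followed by a terminating 0:
  6 -> 1111110 (7 bits)
  1 -> 10 (2 bits)
  2 -> 110 (3 bits)
  9 -> 1111111110 (10 bits)
  2 -> 110 (3 bits)
Total length = 7 + 2 + 3 + 10 + 3 = 25 bits.

Unary([6, 1, 2, 9, 2]) = 1111110101101111111110110 (25 bits)


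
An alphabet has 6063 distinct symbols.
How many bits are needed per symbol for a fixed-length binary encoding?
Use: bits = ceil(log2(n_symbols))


log2(6063) = 12.5658
Bracket: 2^12 = 4096 < 6063 <= 2^13 = 8192
So ceil(log2(6063)) = 13

bits = ceil(log2(6063)) = ceil(12.5658) = 13 bits


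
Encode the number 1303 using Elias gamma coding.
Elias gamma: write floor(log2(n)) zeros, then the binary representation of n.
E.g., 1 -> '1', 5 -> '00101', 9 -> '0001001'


num_bits = floor(log2(1303)) + 1 = 11
leading_zeros = num_bits - 1 = 10
binary(1303) = 10100010111

Elias gamma(1303) = '0000000000' + '10100010111' = 000000000010100010111 (21 bits)


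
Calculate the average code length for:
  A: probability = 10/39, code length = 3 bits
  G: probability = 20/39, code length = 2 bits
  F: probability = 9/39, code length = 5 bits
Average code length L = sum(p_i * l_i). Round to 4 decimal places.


Weighted contributions p_i * l_i:
  A: (10/39) * 3 = 30/39
  G: (20/39) * 2 = 40/39
  F: (9/39) * 5 = 45/39
Sum = (30 + 40 + 45)/39 = 115/39

L = 115/39 = 2.9487 bits/symbol


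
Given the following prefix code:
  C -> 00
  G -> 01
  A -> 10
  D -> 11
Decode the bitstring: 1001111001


Decoding step by step:
Bits 10 -> A
Bits 01 -> G
Bits 11 -> D
Bits 10 -> A
Bits 01 -> G


Decoded message: AGDAG


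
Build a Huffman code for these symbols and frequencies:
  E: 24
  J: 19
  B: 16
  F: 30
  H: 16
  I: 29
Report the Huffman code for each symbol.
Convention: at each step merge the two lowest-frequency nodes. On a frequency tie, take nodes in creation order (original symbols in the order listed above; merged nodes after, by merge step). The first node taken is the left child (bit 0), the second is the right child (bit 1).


Huffman tree construction:
Step 1: Merge B(16) + H(16) = 32
Step 2: Merge J(19) + E(24) = 43
Step 3: Merge I(29) + F(30) = 59
Step 4: Merge (B+H)(32) + (J+E)(43) = 75
Step 5: Merge (I+F)(59) + ((B+H)+(J+E))(75) = 134
Read each symbol's code off the tree from the root (left child = 0, right child = 1).

Codes:
  E: 111 (length 3)
  J: 110 (length 3)
  B: 100 (length 3)
  F: 01 (length 2)
  H: 101 (length 3)
  I: 00 (length 2)
Average code length: 343/134 = 2.5597 bits/symbol


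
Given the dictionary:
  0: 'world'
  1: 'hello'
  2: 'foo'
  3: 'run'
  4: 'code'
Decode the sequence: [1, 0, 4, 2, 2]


Look up each index in the dictionary:
  1 -> 'hello'
  0 -> 'world'
  4 -> 'code'
  2 -> 'foo'
  2 -> 'foo'

Decoded: "hello world code foo foo"


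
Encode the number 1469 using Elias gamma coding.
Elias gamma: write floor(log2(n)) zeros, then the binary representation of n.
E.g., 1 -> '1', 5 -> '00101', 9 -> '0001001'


num_bits = floor(log2(1469)) + 1 = 11
leading_zeros = num_bits - 1 = 10
binary(1469) = 10110111101

Elias gamma(1469) = '0000000000' + '10110111101' = 000000000010110111101 (21 bits)


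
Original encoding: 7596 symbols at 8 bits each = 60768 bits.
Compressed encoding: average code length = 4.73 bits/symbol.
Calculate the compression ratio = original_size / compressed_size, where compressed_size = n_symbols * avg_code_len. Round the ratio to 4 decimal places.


original_size = n_symbols * orig_bits = 7596 * 8 = 60768 bits
compressed_size = n_symbols * avg_code_len = 7596 * 4.73 = 35929.08 bits
ratio = original_size / compressed_size = 60768 / 35929.08 = 1.6913

Compression ratio = 1.6913


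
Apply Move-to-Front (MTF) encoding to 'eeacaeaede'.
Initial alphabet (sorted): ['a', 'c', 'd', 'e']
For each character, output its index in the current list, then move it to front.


MTF encoding:
'e': index 3 in ['a', 'c', 'd', 'e'] -> ['e', 'a', 'c', 'd']
'e': index 0 in ['e', 'a', 'c', 'd'] -> ['e', 'a', 'c', 'd']
'a': index 1 in ['e', 'a', 'c', 'd'] -> ['a', 'e', 'c', 'd']
'c': index 2 in ['a', 'e', 'c', 'd'] -> ['c', 'a', 'e', 'd']
'a': index 1 in ['c', 'a', 'e', 'd'] -> ['a', 'c', 'e', 'd']
'e': index 2 in ['a', 'c', 'e', 'd'] -> ['e', 'a', 'c', 'd']
'a': index 1 in ['e', 'a', 'c', 'd'] -> ['a', 'e', 'c', 'd']
'e': index 1 in ['a', 'e', 'c', 'd'] -> ['e', 'a', 'c', 'd']
'd': index 3 in ['e', 'a', 'c', 'd'] -> ['d', 'e', 'a', 'c']
'e': index 1 in ['d', 'e', 'a', 'c'] -> ['e', 'd', 'a', 'c']


Output: [3, 0, 1, 2, 1, 2, 1, 1, 3, 1]


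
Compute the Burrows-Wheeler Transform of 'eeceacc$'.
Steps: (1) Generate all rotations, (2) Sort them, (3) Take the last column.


Rotations (sorted):
  0: $eeceacc -> last char: c
  1: acc$eece -> last char: e
  2: c$eeceac -> last char: c
  3: cc$eecea -> last char: a
  4: ceacc$ee -> last char: e
  5: eacc$eec -> last char: c
  6: eceacc$e -> last char: e
  7: eeceacc$ -> last char: $


BWT = cecaece$


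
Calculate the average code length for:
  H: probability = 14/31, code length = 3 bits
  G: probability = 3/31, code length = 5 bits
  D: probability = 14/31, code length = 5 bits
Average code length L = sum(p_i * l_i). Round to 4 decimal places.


Weighted contributions p_i * l_i:
  H: (14/31) * 3 = 42/31
  G: (3/31) * 5 = 15/31
  D: (14/31) * 5 = 70/31
Sum = (42 + 15 + 70)/31 = 127/31

L = 127/31 = 4.0968 bits/symbol


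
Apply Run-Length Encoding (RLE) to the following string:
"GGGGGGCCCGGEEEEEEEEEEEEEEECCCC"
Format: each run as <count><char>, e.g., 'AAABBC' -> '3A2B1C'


Scanning runs left to right:
  i=0: run of 'G' x 6 -> '6G'
  i=6: run of 'C' x 3 -> '3C'
  i=9: run of 'G' x 2 -> '2G'
  i=11: run of 'E' x 15 -> '15E'
  i=26: run of 'C' x 4 -> '4C'

RLE = 6G3C2G15E4C


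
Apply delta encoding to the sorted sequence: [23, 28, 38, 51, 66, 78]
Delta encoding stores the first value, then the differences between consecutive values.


First value: 23
Deltas:
  28 - 23 = 5
  38 - 28 = 10
  51 - 38 = 13
  66 - 51 = 15
  78 - 66 = 12


Delta encoded: [23, 5, 10, 13, 15, 12]


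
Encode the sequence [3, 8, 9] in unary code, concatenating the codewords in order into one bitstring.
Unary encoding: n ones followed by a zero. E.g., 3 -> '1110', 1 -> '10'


Encode each number as n ones followed by a terminating 0:
  3 -> 1110 (4 bits)
  8 -> 111111110 (9 bits)
  9 -> 1111111110 (10 bits)
Total length = 4 + 9 + 10 = 23 bits.

Unary([3, 8, 9]) = 11101111111101111111110 (23 bits)


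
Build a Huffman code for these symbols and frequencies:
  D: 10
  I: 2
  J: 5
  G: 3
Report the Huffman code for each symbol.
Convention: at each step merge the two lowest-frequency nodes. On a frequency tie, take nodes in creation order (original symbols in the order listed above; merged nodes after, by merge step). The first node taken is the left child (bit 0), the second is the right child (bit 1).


Huffman tree construction:
Step 1: Merge I(2) + G(3) = 5
Step 2: Merge J(5) + (I+G)(5) = 10
Step 3: Merge D(10) + (J+(I+G))(10) = 20
Read each symbol's code off the tree from the root (left child = 0, right child = 1).

Codes:
  D: 0 (length 1)
  I: 110 (length 3)
  J: 10 (length 2)
  G: 111 (length 3)
Average code length: 35/20 = 1.7500 bits/symbol


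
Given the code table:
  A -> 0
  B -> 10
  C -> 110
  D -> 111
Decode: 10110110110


Decoding:
10 -> B
110 -> C
110 -> C
110 -> C


Result: BCCC


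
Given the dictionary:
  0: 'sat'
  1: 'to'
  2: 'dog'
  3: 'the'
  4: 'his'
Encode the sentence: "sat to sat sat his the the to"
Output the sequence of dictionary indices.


Look up each word in the dictionary:
  'sat' -> 0
  'to' -> 1
  'sat' -> 0
  'sat' -> 0
  'his' -> 4
  'the' -> 3
  'the' -> 3
  'to' -> 1

Encoded: [0, 1, 0, 0, 4, 3, 3, 1]


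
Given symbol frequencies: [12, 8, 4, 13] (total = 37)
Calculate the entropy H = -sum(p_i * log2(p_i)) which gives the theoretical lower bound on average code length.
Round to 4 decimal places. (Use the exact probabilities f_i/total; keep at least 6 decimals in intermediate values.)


Per-symbol terms -p_i * log2(p_i) with p_i = f_i/37:
  p = 12/37 = 0.324324: log2(p) = -1.624491, -p*log2(p) = 0.526862
  p = 8/37 = 0.216216: log2(p) = -2.209453, -p*log2(p) = 0.477720
  p = 4/37 = 0.108108: log2(p) = -3.209453, -p*log2(p) = 0.346968
  p = 13/37 = 0.351351: log2(p) = -1.509014, -p*log2(p) = 0.530194
H = 0.526862 + 0.477720 + 0.346968 + 0.530194 = 1.881744

H = 1.8817 bits/symbol


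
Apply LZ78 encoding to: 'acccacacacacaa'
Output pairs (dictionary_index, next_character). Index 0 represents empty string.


LZ78 encoding steps:
Dictionary: {0: ''}
Step 1: w='' (idx 0), next='a' -> output (0, 'a'), add 'a' as idx 1
Step 2: w='' (idx 0), next='c' -> output (0, 'c'), add 'c' as idx 2
Step 3: w='c' (idx 2), next='c' -> output (2, 'c'), add 'cc' as idx 3
Step 4: w='a' (idx 1), next='c' -> output (1, 'c'), add 'ac' as idx 4
Step 5: w='ac' (idx 4), next='a' -> output (4, 'a'), add 'aca' as idx 5
Step 6: w='c' (idx 2), next='a' -> output (2, 'a'), add 'ca' as idx 6
Step 7: w='ca' (idx 6), next='a' -> output (6, 'a'), add 'caa' as idx 7


Encoded: [(0, 'a'), (0, 'c'), (2, 'c'), (1, 'c'), (4, 'a'), (2, 'a'), (6, 'a')]


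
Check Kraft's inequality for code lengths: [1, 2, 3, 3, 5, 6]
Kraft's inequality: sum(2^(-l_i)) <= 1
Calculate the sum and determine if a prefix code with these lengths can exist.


Sum = 2^(-1) + 2^(-2) + 2^(-3) + 2^(-3) + 2^(-5) + 2^(-6)
    = 0.5 + 0.25 + 0.125 + 0.125 + 0.03125 + 0.015625
    = 67/64 = 1.046875
Since 1.046875 > 1, Kraft's inequality is NOT satisfied.
A prefix code with these lengths CANNOT exist.

Kraft sum = 1.046875. Not satisfied.


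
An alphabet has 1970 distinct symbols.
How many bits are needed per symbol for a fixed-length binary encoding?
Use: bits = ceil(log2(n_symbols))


log2(1970) = 10.944
Bracket: 2^10 = 1024 < 1970 <= 2^11 = 2048
So ceil(log2(1970)) = 11

bits = ceil(log2(1970)) = ceil(10.944) = 11 bits


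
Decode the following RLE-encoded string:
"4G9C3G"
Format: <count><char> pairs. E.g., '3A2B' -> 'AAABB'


Expanding each <count><char> pair:
  4G -> 'GGGG'
  9C -> 'CCCCCCCCC'
  3G -> 'GGG'

Decoded = GGGGCCCCCCCCCGGG


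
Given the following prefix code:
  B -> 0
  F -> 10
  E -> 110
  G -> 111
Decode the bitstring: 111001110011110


Decoding step by step:
Bits 111 -> G
Bits 0 -> B
Bits 0 -> B
Bits 111 -> G
Bits 0 -> B
Bits 0 -> B
Bits 111 -> G
Bits 10 -> F


Decoded message: GBBGBBGF


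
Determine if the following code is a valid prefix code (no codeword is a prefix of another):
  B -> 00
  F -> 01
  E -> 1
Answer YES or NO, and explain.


Checking each pair (does one codeword prefix another?):
  B='00' vs F='01': no prefix
  B='00' vs E='1': no prefix
  F='01' vs B='00': no prefix
  F='01' vs E='1': no prefix
  E='1' vs B='00': no prefix
  E='1' vs F='01': no prefix
No violation found over all pairs.

YES -- this is a valid prefix code. No codeword is a prefix of any other codeword.


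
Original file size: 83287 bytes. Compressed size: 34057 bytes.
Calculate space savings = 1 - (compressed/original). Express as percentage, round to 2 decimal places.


ratio = compressed/original = 34057/83287 = 0.408911
savings = 1 - ratio = 1 - 0.408911 = 0.591089
as a percentage: 0.591089 * 100 = 59.11%

Space savings = 1 - 34057/83287 = 59.11%


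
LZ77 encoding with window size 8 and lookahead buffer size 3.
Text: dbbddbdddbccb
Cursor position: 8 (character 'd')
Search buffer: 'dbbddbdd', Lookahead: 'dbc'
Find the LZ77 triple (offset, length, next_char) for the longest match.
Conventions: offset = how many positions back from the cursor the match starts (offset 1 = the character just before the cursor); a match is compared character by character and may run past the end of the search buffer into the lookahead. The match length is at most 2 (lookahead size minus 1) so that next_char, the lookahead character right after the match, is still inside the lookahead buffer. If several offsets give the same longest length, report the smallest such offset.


Try each offset into the search buffer:
  offset=1 (pos 7, char 'd'): match length 1
  offset=2 (pos 6, char 'd'): match length 1
  offset=3 (pos 5, char 'b'): match length 0
  offset=4 (pos 4, char 'd'): match length 2
  offset=5 (pos 3, char 'd'): match length 1
  offset=6 (pos 2, char 'b'): match length 0
  offset=7 (pos 1, char 'b'): match length 0
  offset=8 (pos 0, char 'd'): match length 2
Longest match has length 2, found at offsets 4, 8; take the smallest, offset 4.
next_char = character at position 8 + 2 = 10 -> 'c'

Best match: offset=4, length=2 (matching 'db' starting at position 4)
LZ77 triple: (4, 2, 'c')


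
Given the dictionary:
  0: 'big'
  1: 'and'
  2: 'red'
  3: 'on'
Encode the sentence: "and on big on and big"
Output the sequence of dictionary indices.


Look up each word in the dictionary:
  'and' -> 1
  'on' -> 3
  'big' -> 0
  'on' -> 3
  'and' -> 1
  'big' -> 0

Encoded: [1, 3, 0, 3, 1, 0]


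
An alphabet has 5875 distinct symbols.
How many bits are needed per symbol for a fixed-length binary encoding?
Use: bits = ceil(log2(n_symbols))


log2(5875) = 12.5204
Bracket: 2^12 = 4096 < 5875 <= 2^13 = 8192
So ceil(log2(5875)) = 13

bits = ceil(log2(5875)) = ceil(12.5204) = 13 bits


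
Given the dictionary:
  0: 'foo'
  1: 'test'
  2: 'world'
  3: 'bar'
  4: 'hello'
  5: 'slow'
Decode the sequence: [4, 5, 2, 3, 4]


Look up each index in the dictionary:
  4 -> 'hello'
  5 -> 'slow'
  2 -> 'world'
  3 -> 'bar'
  4 -> 'hello'

Decoded: "hello slow world bar hello"


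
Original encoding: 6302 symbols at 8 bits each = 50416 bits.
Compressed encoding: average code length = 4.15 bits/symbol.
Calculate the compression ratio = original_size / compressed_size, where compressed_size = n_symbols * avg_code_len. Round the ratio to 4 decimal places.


original_size = n_symbols * orig_bits = 6302 * 8 = 50416 bits
compressed_size = n_symbols * avg_code_len = 6302 * 4.15 = 26153.3 bits
ratio = original_size / compressed_size = 50416 / 26153.3 = 1.9277

Compression ratio = 1.9277


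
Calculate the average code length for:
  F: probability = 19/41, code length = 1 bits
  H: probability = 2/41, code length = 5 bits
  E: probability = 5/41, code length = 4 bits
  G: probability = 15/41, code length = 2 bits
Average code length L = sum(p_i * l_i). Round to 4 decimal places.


Weighted contributions p_i * l_i:
  F: (19/41) * 1 = 19/41
  H: (2/41) * 5 = 10/41
  E: (5/41) * 4 = 20/41
  G: (15/41) * 2 = 30/41
Sum = (19 + 10 + 20 + 30)/41 = 79/41

L = 79/41 = 1.9268 bits/symbol


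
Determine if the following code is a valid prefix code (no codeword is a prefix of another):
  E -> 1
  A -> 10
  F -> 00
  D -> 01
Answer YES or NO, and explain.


Checking each pair (does one codeword prefix another?):
  E='1' vs A='10': prefix -- VIOLATION

NO -- this is NOT a valid prefix code. E (1) is a prefix of A (10).


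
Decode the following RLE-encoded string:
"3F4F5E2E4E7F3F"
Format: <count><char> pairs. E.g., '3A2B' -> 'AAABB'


Expanding each <count><char> pair:
  3F -> 'FFF'
  4F -> 'FFFF'
  5E -> 'EEEEE'
  2E -> 'EE'
  4E -> 'EEEE'
  7F -> 'FFFFFFF'
  3F -> 'FFF'

Decoded = FFFFFFFEEEEEEEEEEEFFFFFFFFFF


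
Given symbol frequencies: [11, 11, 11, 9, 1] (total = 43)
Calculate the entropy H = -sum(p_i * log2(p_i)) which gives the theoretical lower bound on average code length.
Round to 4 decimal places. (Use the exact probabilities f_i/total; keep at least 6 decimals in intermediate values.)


Per-symbol terms -p_i * log2(p_i) with p_i = f_i/43:
  p = 11/43 = 0.255814: log2(p) = -1.966833, -p*log2(p) = 0.503143
  p = 11/43 = 0.255814: log2(p) = -1.966833, -p*log2(p) = 0.503143
  p = 11/43 = 0.255814: log2(p) = -1.966833, -p*log2(p) = 0.503143
  p = 9/43 = 0.209302: log2(p) = -2.256340, -p*log2(p) = 0.472257
  p = 1/43 = 0.023256: log2(p) = -5.426265, -p*log2(p) = 0.126192
H = 0.503143 + 0.503143 + 0.503143 + 0.472257 + 0.126192 = 2.107878

H = 2.1079 bits/symbol


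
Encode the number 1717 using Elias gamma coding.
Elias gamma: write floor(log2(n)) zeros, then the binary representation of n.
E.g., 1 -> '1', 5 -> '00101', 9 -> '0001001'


num_bits = floor(log2(1717)) + 1 = 11
leading_zeros = num_bits - 1 = 10
binary(1717) = 11010110101

Elias gamma(1717) = '0000000000' + '11010110101' = 000000000011010110101 (21 bits)


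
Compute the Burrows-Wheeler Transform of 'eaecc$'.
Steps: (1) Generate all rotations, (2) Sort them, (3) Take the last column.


Rotations (sorted):
  0: $eaecc -> last char: c
  1: aecc$e -> last char: e
  2: c$eaec -> last char: c
  3: cc$eae -> last char: e
  4: eaecc$ -> last char: $
  5: ecc$ea -> last char: a


BWT = cece$a


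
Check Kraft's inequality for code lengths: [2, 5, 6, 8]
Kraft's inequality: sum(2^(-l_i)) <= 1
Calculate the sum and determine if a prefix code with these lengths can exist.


Sum = 2^(-2) + 2^(-5) + 2^(-6) + 2^(-8)
    = 0.25 + 0.03125 + 0.015625 + 0.00390625
    = 77/256 = 0.30078125
Since 0.30078125 <= 1, Kraft's inequality IS satisfied.
A prefix code with these lengths CAN exist.

Kraft sum = 0.30078125. Satisfied.


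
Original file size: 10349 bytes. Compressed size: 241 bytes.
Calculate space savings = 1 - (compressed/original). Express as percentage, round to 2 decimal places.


ratio = compressed/original = 241/10349 = 0.023287
savings = 1 - ratio = 1 - 0.023287 = 0.976713
as a percentage: 0.976713 * 100 = 97.67%

Space savings = 1 - 241/10349 = 97.67%


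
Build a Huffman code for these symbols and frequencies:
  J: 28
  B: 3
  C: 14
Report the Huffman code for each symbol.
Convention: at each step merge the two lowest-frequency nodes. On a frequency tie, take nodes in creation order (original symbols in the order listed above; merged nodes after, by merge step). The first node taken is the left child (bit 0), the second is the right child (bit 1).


Huffman tree construction:
Step 1: Merge B(3) + C(14) = 17
Step 2: Merge (B+C)(17) + J(28) = 45
Read each symbol's code off the tree from the root (left child = 0, right child = 1).

Codes:
  J: 1 (length 1)
  B: 00 (length 2)
  C: 01 (length 2)
Average code length: 62/45 = 1.3778 bits/symbol


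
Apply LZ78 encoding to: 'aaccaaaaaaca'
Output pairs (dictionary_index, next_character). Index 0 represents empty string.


LZ78 encoding steps:
Dictionary: {0: ''}
Step 1: w='' (idx 0), next='a' -> output (0, 'a'), add 'a' as idx 1
Step 2: w='a' (idx 1), next='c' -> output (1, 'c'), add 'ac' as idx 2
Step 3: w='' (idx 0), next='c' -> output (0, 'c'), add 'c' as idx 3
Step 4: w='a' (idx 1), next='a' -> output (1, 'a'), add 'aa' as idx 4
Step 5: w='aa' (idx 4), next='a' -> output (4, 'a'), add 'aaa' as idx 5
Step 6: w='ac' (idx 2), next='a' -> output (2, 'a'), add 'aca' as idx 6


Encoded: [(0, 'a'), (1, 'c'), (0, 'c'), (1, 'a'), (4, 'a'), (2, 'a')]


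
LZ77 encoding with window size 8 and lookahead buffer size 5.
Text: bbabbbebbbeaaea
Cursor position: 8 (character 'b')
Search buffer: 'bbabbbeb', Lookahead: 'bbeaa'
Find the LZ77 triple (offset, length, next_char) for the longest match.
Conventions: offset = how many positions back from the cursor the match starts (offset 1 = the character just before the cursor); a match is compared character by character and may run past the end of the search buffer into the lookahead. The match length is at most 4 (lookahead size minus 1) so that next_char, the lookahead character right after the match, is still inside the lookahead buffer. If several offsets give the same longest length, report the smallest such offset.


Try each offset into the search buffer:
  offset=1 (pos 7, char 'b'): match length 2
  offset=2 (pos 6, char 'e'): match length 0
  offset=3 (pos 5, char 'b'): match length 1
  offset=4 (pos 4, char 'b'): match length 3
  offset=5 (pos 3, char 'b'): match length 2
  offset=6 (pos 2, char 'a'): match length 0
  offset=7 (pos 1, char 'b'): match length 1
  offset=8 (pos 0, char 'b'): match length 2
Longest match has length 3 at offset 4.
next_char = character at position 8 + 3 = 11 -> 'a'

Best match: offset=4, length=3 (matching 'bbe' starting at position 4)
LZ77 triple: (4, 3, 'a')


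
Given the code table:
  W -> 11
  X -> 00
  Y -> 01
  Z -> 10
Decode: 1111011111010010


Decoding:
11 -> W
11 -> W
01 -> Y
11 -> W
11 -> W
01 -> Y
00 -> X
10 -> Z


Result: WWYWWYXZ
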